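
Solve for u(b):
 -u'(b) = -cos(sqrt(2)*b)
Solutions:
 u(b) = C1 + sqrt(2)*sin(sqrt(2)*b)/2


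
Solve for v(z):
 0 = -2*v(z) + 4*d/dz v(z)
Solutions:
 v(z) = C1*exp(z/2)


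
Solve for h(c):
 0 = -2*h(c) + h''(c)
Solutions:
 h(c) = C1*exp(-sqrt(2)*c) + C2*exp(sqrt(2)*c)


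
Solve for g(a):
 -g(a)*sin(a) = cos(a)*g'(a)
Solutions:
 g(a) = C1*cos(a)


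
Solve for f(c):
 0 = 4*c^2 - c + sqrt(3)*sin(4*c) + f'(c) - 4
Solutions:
 f(c) = C1 - 4*c^3/3 + c^2/2 + 4*c + sqrt(3)*cos(4*c)/4


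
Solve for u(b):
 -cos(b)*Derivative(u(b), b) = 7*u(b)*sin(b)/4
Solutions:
 u(b) = C1*cos(b)^(7/4)


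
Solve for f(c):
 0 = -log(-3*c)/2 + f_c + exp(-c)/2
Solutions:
 f(c) = C1 + c*log(-c)/2 + c*(-1 + log(3))/2 + exp(-c)/2


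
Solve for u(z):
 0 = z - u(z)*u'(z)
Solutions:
 u(z) = -sqrt(C1 + z^2)
 u(z) = sqrt(C1 + z^2)


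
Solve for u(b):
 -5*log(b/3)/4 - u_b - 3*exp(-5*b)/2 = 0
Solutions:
 u(b) = C1 - 5*b*log(b)/4 + 5*b*(1 + log(3))/4 + 3*exp(-5*b)/10


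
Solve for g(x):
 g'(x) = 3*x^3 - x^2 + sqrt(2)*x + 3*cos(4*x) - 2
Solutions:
 g(x) = C1 + 3*x^4/4 - x^3/3 + sqrt(2)*x^2/2 - 2*x + 3*sin(4*x)/4


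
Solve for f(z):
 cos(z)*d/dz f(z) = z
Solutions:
 f(z) = C1 + Integral(z/cos(z), z)


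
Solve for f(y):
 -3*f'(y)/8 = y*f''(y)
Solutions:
 f(y) = C1 + C2*y^(5/8)


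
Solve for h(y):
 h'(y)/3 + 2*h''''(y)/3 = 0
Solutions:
 h(y) = C1 + C4*exp(-2^(2/3)*y/2) + (C2*sin(2^(2/3)*sqrt(3)*y/4) + C3*cos(2^(2/3)*sqrt(3)*y/4))*exp(2^(2/3)*y/4)


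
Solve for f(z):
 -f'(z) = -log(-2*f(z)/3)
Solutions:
 -Integral(1/(log(-_y) - log(3) + log(2)), (_y, f(z))) = C1 - z


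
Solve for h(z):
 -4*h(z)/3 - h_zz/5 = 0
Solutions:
 h(z) = C1*sin(2*sqrt(15)*z/3) + C2*cos(2*sqrt(15)*z/3)


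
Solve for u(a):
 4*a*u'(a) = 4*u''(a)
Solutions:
 u(a) = C1 + C2*erfi(sqrt(2)*a/2)


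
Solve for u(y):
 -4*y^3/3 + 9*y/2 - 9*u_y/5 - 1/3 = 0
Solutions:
 u(y) = C1 - 5*y^4/27 + 5*y^2/4 - 5*y/27


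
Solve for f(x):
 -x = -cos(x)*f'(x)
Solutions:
 f(x) = C1 + Integral(x/cos(x), x)


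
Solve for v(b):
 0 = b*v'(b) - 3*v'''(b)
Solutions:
 v(b) = C1 + Integral(C2*airyai(3^(2/3)*b/3) + C3*airybi(3^(2/3)*b/3), b)


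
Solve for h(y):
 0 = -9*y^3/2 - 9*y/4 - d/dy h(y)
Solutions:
 h(y) = C1 - 9*y^4/8 - 9*y^2/8


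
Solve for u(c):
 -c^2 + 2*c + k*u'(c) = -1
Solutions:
 u(c) = C1 + c^3/(3*k) - c^2/k - c/k


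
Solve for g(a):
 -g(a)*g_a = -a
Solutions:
 g(a) = -sqrt(C1 + a^2)
 g(a) = sqrt(C1 + a^2)


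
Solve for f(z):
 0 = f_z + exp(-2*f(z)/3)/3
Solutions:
 f(z) = 3*log(-sqrt(C1 - z)) - 3*log(3) + 3*log(2)/2
 f(z) = 3*log(C1 - z)/2 - 3*log(3) + 3*log(2)/2


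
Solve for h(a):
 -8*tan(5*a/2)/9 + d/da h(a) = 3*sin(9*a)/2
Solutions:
 h(a) = C1 - 16*log(cos(5*a/2))/45 - cos(9*a)/6


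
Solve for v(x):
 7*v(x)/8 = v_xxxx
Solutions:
 v(x) = C1*exp(-14^(1/4)*x/2) + C2*exp(14^(1/4)*x/2) + C3*sin(14^(1/4)*x/2) + C4*cos(14^(1/4)*x/2)


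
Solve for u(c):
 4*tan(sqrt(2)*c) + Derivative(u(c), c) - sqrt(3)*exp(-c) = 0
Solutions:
 u(c) = C1 - sqrt(2)*log(tan(sqrt(2)*c)^2 + 1) - sqrt(3)*exp(-c)


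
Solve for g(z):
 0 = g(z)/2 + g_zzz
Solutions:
 g(z) = C3*exp(-2^(2/3)*z/2) + (C1*sin(2^(2/3)*sqrt(3)*z/4) + C2*cos(2^(2/3)*sqrt(3)*z/4))*exp(2^(2/3)*z/4)


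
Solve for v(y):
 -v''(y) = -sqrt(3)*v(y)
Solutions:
 v(y) = C1*exp(-3^(1/4)*y) + C2*exp(3^(1/4)*y)


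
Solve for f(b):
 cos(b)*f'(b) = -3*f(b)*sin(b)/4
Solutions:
 f(b) = C1*cos(b)^(3/4)


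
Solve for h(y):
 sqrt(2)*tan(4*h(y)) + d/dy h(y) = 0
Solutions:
 h(y) = -asin(C1*exp(-4*sqrt(2)*y))/4 + pi/4
 h(y) = asin(C1*exp(-4*sqrt(2)*y))/4


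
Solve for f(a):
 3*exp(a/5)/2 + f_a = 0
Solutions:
 f(a) = C1 - 15*exp(a/5)/2


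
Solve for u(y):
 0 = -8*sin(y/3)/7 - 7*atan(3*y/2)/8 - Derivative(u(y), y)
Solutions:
 u(y) = C1 - 7*y*atan(3*y/2)/8 + 7*log(9*y^2 + 4)/24 + 24*cos(y/3)/7


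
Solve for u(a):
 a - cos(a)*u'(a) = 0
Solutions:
 u(a) = C1 + Integral(a/cos(a), a)


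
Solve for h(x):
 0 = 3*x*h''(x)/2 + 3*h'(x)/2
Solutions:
 h(x) = C1 + C2*log(x)


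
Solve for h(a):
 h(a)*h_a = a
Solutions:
 h(a) = -sqrt(C1 + a^2)
 h(a) = sqrt(C1 + a^2)


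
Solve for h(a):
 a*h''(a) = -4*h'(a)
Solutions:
 h(a) = C1 + C2/a^3


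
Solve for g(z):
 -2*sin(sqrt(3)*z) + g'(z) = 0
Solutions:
 g(z) = C1 - 2*sqrt(3)*cos(sqrt(3)*z)/3


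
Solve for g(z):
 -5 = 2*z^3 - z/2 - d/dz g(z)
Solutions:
 g(z) = C1 + z^4/2 - z^2/4 + 5*z


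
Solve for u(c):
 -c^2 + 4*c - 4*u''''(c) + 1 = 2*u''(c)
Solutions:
 u(c) = C1 + C2*c + C3*sin(sqrt(2)*c/2) + C4*cos(sqrt(2)*c/2) - c^4/24 + c^3/3 + 5*c^2/4


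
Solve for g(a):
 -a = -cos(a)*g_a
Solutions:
 g(a) = C1 + Integral(a/cos(a), a)


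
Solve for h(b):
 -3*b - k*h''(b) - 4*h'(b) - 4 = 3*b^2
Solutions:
 h(b) = C1 + C2*exp(-4*b/k) - b^3/4 + 3*b^2*k/16 - 3*b^2/8 - 3*b*k^2/32 + 3*b*k/16 - b


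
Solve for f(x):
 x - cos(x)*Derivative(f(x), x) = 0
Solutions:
 f(x) = C1 + Integral(x/cos(x), x)


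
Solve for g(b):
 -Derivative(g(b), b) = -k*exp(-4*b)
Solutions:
 g(b) = C1 - k*exp(-4*b)/4


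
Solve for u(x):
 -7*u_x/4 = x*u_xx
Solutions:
 u(x) = C1 + C2/x^(3/4)


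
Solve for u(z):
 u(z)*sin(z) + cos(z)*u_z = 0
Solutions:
 u(z) = C1*cos(z)


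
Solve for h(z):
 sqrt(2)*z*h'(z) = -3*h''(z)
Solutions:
 h(z) = C1 + C2*erf(2^(3/4)*sqrt(3)*z/6)


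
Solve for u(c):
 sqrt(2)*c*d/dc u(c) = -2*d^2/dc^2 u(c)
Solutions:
 u(c) = C1 + C2*erf(2^(1/4)*c/2)


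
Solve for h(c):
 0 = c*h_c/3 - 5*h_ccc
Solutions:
 h(c) = C1 + Integral(C2*airyai(15^(2/3)*c/15) + C3*airybi(15^(2/3)*c/15), c)


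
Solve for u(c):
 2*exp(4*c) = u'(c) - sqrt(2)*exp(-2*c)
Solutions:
 u(c) = C1 + exp(4*c)/2 - sqrt(2)*exp(-2*c)/2


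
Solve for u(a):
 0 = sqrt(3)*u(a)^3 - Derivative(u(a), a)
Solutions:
 u(a) = -sqrt(2)*sqrt(-1/(C1 + sqrt(3)*a))/2
 u(a) = sqrt(2)*sqrt(-1/(C1 + sqrt(3)*a))/2


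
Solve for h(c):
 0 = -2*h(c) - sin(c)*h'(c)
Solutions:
 h(c) = C1*(cos(c) + 1)/(cos(c) - 1)


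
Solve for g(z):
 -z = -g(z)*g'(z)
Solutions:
 g(z) = -sqrt(C1 + z^2)
 g(z) = sqrt(C1 + z^2)


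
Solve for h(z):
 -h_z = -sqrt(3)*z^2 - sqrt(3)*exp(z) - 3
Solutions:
 h(z) = C1 + sqrt(3)*z^3/3 + 3*z + sqrt(3)*exp(z)


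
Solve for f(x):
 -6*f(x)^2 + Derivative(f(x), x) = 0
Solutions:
 f(x) = -1/(C1 + 6*x)


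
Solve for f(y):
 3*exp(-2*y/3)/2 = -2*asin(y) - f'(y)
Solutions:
 f(y) = C1 - 2*y*asin(y) - 2*sqrt(1 - y^2) + 9*exp(-2*y/3)/4


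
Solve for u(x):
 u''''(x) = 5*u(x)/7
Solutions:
 u(x) = C1*exp(-5^(1/4)*7^(3/4)*x/7) + C2*exp(5^(1/4)*7^(3/4)*x/7) + C3*sin(5^(1/4)*7^(3/4)*x/7) + C4*cos(5^(1/4)*7^(3/4)*x/7)


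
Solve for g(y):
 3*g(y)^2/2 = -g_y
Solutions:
 g(y) = 2/(C1 + 3*y)


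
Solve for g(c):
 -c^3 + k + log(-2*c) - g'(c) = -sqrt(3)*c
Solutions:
 g(c) = C1 - c^4/4 + sqrt(3)*c^2/2 + c*(k - 1 + log(2)) + c*log(-c)


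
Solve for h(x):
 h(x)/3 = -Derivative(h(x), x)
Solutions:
 h(x) = C1*exp(-x/3)


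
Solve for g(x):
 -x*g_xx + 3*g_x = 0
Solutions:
 g(x) = C1 + C2*x^4


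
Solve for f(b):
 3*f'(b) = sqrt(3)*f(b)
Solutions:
 f(b) = C1*exp(sqrt(3)*b/3)


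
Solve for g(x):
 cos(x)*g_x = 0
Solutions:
 g(x) = C1


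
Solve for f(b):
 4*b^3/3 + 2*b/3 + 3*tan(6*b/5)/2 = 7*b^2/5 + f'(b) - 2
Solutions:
 f(b) = C1 + b^4/3 - 7*b^3/15 + b^2/3 + 2*b - 5*log(cos(6*b/5))/4


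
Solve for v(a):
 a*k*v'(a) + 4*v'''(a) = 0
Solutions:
 v(a) = C1 + Integral(C2*airyai(2^(1/3)*a*(-k)^(1/3)/2) + C3*airybi(2^(1/3)*a*(-k)^(1/3)/2), a)


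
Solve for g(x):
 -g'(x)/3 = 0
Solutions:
 g(x) = C1


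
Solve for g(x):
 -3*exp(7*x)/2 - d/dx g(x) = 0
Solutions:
 g(x) = C1 - 3*exp(7*x)/14


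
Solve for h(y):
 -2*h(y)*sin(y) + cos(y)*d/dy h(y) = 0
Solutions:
 h(y) = C1/cos(y)^2


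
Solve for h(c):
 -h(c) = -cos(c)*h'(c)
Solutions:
 h(c) = C1*sqrt(sin(c) + 1)/sqrt(sin(c) - 1)


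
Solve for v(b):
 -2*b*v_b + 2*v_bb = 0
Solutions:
 v(b) = C1 + C2*erfi(sqrt(2)*b/2)


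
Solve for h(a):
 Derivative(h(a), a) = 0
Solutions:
 h(a) = C1


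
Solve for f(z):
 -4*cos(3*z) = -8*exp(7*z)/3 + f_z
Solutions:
 f(z) = C1 + 8*exp(7*z)/21 - 4*sin(3*z)/3


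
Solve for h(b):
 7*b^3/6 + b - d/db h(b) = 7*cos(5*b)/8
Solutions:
 h(b) = C1 + 7*b^4/24 + b^2/2 - 7*sin(5*b)/40


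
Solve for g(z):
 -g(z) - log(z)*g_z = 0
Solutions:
 g(z) = C1*exp(-li(z))


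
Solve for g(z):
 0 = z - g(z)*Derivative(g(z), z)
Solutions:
 g(z) = -sqrt(C1 + z^2)
 g(z) = sqrt(C1 + z^2)


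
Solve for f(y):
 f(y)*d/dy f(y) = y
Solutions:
 f(y) = -sqrt(C1 + y^2)
 f(y) = sqrt(C1 + y^2)


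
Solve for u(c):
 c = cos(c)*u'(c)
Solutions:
 u(c) = C1 + Integral(c/cos(c), c)


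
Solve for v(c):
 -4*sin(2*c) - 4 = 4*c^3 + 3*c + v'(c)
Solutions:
 v(c) = C1 - c^4 - 3*c^2/2 - 4*c + 2*cos(2*c)


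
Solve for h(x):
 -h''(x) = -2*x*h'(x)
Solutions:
 h(x) = C1 + C2*erfi(x)


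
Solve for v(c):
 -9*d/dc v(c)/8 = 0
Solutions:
 v(c) = C1


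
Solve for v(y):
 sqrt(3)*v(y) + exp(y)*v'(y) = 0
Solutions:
 v(y) = C1*exp(sqrt(3)*exp(-y))


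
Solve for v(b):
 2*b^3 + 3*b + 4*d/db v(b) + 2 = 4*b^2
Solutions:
 v(b) = C1 - b^4/8 + b^3/3 - 3*b^2/8 - b/2


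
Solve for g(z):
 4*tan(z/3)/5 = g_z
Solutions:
 g(z) = C1 - 12*log(cos(z/3))/5


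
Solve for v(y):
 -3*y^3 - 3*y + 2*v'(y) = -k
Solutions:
 v(y) = C1 - k*y/2 + 3*y^4/8 + 3*y^2/4


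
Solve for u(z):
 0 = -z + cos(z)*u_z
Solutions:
 u(z) = C1 + Integral(z/cos(z), z)


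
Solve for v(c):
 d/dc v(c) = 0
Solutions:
 v(c) = C1


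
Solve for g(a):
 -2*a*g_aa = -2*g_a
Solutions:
 g(a) = C1 + C2*a^2


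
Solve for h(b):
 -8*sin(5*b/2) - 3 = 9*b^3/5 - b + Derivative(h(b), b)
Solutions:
 h(b) = C1 - 9*b^4/20 + b^2/2 - 3*b + 16*cos(5*b/2)/5


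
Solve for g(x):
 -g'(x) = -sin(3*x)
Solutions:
 g(x) = C1 - cos(3*x)/3


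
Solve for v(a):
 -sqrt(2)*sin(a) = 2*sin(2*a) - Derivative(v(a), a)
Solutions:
 v(a) = C1 + 2*sin(a)^2 - sqrt(2)*cos(a)


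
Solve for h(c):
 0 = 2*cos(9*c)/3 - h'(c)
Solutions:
 h(c) = C1 + 2*sin(9*c)/27


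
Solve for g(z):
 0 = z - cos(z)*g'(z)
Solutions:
 g(z) = C1 + Integral(z/cos(z), z)


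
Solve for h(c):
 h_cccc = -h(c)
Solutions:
 h(c) = (C1*sin(sqrt(2)*c/2) + C2*cos(sqrt(2)*c/2))*exp(-sqrt(2)*c/2) + (C3*sin(sqrt(2)*c/2) + C4*cos(sqrt(2)*c/2))*exp(sqrt(2)*c/2)


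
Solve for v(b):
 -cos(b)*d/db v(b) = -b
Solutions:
 v(b) = C1 + Integral(b/cos(b), b)


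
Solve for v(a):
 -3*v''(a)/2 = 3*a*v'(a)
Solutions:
 v(a) = C1 + C2*erf(a)


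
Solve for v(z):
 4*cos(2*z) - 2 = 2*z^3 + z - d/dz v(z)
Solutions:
 v(z) = C1 + z^4/2 + z^2/2 + 2*z - 2*sin(2*z)


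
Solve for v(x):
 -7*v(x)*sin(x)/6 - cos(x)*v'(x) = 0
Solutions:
 v(x) = C1*cos(x)^(7/6)


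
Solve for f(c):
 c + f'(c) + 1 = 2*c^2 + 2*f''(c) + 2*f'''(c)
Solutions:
 f(c) = C1 + C2*exp(c*(-1 + sqrt(3))/2) + C3*exp(-c*(1 + sqrt(3))/2) + 2*c^3/3 + 7*c^2/2 + 21*c


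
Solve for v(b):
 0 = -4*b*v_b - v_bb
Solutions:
 v(b) = C1 + C2*erf(sqrt(2)*b)


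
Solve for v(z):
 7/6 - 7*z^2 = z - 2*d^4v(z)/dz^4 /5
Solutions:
 v(z) = C1 + C2*z + C3*z^2 + C4*z^3 + 7*z^6/144 + z^5/48 - 35*z^4/288


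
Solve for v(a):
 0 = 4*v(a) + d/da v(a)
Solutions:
 v(a) = C1*exp(-4*a)


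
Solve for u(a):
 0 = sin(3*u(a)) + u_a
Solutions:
 u(a) = -acos((-C1 - exp(6*a))/(C1 - exp(6*a)))/3 + 2*pi/3
 u(a) = acos((-C1 - exp(6*a))/(C1 - exp(6*a)))/3


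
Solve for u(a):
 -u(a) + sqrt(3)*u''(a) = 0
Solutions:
 u(a) = C1*exp(-3^(3/4)*a/3) + C2*exp(3^(3/4)*a/3)


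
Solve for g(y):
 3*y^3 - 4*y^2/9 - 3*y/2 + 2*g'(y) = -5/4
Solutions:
 g(y) = C1 - 3*y^4/8 + 2*y^3/27 + 3*y^2/8 - 5*y/8


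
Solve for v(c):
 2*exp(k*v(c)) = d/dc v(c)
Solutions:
 v(c) = Piecewise((log(-1/(C1*k + 2*c*k))/k, Ne(k, 0)), (nan, True))
 v(c) = Piecewise((C1 + 2*c, Eq(k, 0)), (nan, True))


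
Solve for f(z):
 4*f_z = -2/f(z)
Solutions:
 f(z) = -sqrt(C1 - z)
 f(z) = sqrt(C1 - z)


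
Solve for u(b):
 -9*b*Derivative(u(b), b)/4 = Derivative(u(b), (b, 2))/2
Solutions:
 u(b) = C1 + C2*erf(3*b/2)


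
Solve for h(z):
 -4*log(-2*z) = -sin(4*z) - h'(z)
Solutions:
 h(z) = C1 + 4*z*log(-z) - 4*z + 4*z*log(2) + cos(4*z)/4


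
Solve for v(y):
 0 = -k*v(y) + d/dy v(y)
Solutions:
 v(y) = C1*exp(k*y)


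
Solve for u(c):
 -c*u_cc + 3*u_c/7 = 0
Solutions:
 u(c) = C1 + C2*c^(10/7)


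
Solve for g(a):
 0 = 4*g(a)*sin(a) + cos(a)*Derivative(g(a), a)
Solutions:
 g(a) = C1*cos(a)^4


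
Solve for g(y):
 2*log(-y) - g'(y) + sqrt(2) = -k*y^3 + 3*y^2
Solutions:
 g(y) = C1 + k*y^4/4 - y^3 + 2*y*log(-y) + y*(-2 + sqrt(2))


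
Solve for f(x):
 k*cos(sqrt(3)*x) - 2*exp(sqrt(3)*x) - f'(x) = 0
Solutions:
 f(x) = C1 + sqrt(3)*k*sin(sqrt(3)*x)/3 - 2*sqrt(3)*exp(sqrt(3)*x)/3


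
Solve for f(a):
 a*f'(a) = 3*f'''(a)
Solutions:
 f(a) = C1 + Integral(C2*airyai(3^(2/3)*a/3) + C3*airybi(3^(2/3)*a/3), a)


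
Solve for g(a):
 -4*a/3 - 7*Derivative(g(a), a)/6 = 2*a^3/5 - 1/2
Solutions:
 g(a) = C1 - 3*a^4/35 - 4*a^2/7 + 3*a/7


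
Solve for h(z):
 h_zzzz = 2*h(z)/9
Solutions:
 h(z) = C1*exp(-2^(1/4)*sqrt(3)*z/3) + C2*exp(2^(1/4)*sqrt(3)*z/3) + C3*sin(2^(1/4)*sqrt(3)*z/3) + C4*cos(2^(1/4)*sqrt(3)*z/3)


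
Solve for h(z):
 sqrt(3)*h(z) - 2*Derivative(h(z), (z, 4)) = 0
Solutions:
 h(z) = C1*exp(-2^(3/4)*3^(1/8)*z/2) + C2*exp(2^(3/4)*3^(1/8)*z/2) + C3*sin(2^(3/4)*3^(1/8)*z/2) + C4*cos(2^(3/4)*3^(1/8)*z/2)


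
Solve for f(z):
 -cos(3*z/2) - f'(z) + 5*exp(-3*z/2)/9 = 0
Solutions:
 f(z) = C1 - 2*sin(3*z/2)/3 - 10*exp(-3*z/2)/27


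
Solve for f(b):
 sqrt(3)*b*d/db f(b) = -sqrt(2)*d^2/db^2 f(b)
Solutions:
 f(b) = C1 + C2*erf(6^(1/4)*b/2)


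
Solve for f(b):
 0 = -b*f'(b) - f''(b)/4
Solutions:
 f(b) = C1 + C2*erf(sqrt(2)*b)


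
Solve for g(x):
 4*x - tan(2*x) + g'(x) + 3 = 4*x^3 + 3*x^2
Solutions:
 g(x) = C1 + x^4 + x^3 - 2*x^2 - 3*x - log(cos(2*x))/2


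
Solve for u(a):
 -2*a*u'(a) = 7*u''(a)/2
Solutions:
 u(a) = C1 + C2*erf(sqrt(14)*a/7)


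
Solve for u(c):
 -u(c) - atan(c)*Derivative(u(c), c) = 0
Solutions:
 u(c) = C1*exp(-Integral(1/atan(c), c))


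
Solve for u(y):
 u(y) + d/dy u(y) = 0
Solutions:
 u(y) = C1*exp(-y)


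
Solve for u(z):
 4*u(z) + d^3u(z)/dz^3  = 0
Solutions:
 u(z) = C3*exp(-2^(2/3)*z) + (C1*sin(2^(2/3)*sqrt(3)*z/2) + C2*cos(2^(2/3)*sqrt(3)*z/2))*exp(2^(2/3)*z/2)


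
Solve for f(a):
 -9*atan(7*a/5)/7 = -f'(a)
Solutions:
 f(a) = C1 + 9*a*atan(7*a/5)/7 - 45*log(49*a^2 + 25)/98


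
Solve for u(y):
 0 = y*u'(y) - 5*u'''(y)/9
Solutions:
 u(y) = C1 + Integral(C2*airyai(15^(2/3)*y/5) + C3*airybi(15^(2/3)*y/5), y)


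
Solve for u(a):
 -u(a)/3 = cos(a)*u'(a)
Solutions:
 u(a) = C1*(sin(a) - 1)^(1/6)/(sin(a) + 1)^(1/6)


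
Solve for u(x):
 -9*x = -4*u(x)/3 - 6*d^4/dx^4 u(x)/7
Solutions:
 u(x) = 27*x/4 + (C1*sin(2^(3/4)*sqrt(3)*7^(1/4)*x/6) + C2*cos(2^(3/4)*sqrt(3)*7^(1/4)*x/6))*exp(-2^(3/4)*sqrt(3)*7^(1/4)*x/6) + (C3*sin(2^(3/4)*sqrt(3)*7^(1/4)*x/6) + C4*cos(2^(3/4)*sqrt(3)*7^(1/4)*x/6))*exp(2^(3/4)*sqrt(3)*7^(1/4)*x/6)


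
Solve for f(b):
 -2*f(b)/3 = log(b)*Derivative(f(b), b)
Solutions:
 f(b) = C1*exp(-2*li(b)/3)


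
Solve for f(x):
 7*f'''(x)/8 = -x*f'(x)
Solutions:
 f(x) = C1 + Integral(C2*airyai(-2*7^(2/3)*x/7) + C3*airybi(-2*7^(2/3)*x/7), x)


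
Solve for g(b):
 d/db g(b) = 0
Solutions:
 g(b) = C1


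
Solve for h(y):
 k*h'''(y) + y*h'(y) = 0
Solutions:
 h(y) = C1 + Integral(C2*airyai(y*(-1/k)^(1/3)) + C3*airybi(y*(-1/k)^(1/3)), y)


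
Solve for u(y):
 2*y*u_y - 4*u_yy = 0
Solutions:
 u(y) = C1 + C2*erfi(y/2)


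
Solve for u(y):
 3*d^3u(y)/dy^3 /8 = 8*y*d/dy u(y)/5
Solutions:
 u(y) = C1 + Integral(C2*airyai(4*15^(2/3)*y/15) + C3*airybi(4*15^(2/3)*y/15), y)


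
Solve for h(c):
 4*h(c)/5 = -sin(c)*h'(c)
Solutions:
 h(c) = C1*(cos(c) + 1)^(2/5)/(cos(c) - 1)^(2/5)


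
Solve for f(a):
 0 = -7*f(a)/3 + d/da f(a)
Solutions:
 f(a) = C1*exp(7*a/3)


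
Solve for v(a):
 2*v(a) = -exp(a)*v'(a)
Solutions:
 v(a) = C1*exp(2*exp(-a))


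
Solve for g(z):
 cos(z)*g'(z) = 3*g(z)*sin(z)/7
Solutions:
 g(z) = C1/cos(z)^(3/7)


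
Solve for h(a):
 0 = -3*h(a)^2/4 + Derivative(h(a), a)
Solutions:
 h(a) = -4/(C1 + 3*a)


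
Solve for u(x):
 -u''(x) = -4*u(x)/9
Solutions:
 u(x) = C1*exp(-2*x/3) + C2*exp(2*x/3)


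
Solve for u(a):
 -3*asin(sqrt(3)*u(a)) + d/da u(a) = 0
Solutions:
 Integral(1/asin(sqrt(3)*_y), (_y, u(a))) = C1 + 3*a


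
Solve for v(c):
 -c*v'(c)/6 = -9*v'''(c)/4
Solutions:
 v(c) = C1 + Integral(C2*airyai(2^(1/3)*c/3) + C3*airybi(2^(1/3)*c/3), c)


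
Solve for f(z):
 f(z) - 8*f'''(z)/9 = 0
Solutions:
 f(z) = C3*exp(3^(2/3)*z/2) + (C1*sin(3*3^(1/6)*z/4) + C2*cos(3*3^(1/6)*z/4))*exp(-3^(2/3)*z/4)


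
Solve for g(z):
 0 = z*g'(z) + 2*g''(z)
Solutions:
 g(z) = C1 + C2*erf(z/2)


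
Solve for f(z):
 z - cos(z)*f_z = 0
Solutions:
 f(z) = C1 + Integral(z/cos(z), z)


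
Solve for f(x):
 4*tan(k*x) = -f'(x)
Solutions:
 f(x) = C1 - 4*Piecewise((-log(cos(k*x))/k, Ne(k, 0)), (0, True))


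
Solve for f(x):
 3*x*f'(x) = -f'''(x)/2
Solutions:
 f(x) = C1 + Integral(C2*airyai(-6^(1/3)*x) + C3*airybi(-6^(1/3)*x), x)


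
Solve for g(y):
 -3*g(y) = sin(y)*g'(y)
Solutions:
 g(y) = C1*(cos(y) + 1)^(3/2)/(cos(y) - 1)^(3/2)


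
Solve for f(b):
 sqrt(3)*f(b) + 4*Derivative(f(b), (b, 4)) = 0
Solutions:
 f(b) = (C1*sin(3^(1/8)*b/2) + C2*cos(3^(1/8)*b/2))*exp(-3^(1/8)*b/2) + (C3*sin(3^(1/8)*b/2) + C4*cos(3^(1/8)*b/2))*exp(3^(1/8)*b/2)


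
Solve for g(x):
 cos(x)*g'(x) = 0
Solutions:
 g(x) = C1


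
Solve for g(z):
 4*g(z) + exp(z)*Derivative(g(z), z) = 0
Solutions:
 g(z) = C1*exp(4*exp(-z))


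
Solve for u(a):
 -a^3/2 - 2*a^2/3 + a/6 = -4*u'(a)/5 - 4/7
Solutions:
 u(a) = C1 + 5*a^4/32 + 5*a^3/18 - 5*a^2/48 - 5*a/7


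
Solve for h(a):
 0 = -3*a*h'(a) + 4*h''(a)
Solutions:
 h(a) = C1 + C2*erfi(sqrt(6)*a/4)


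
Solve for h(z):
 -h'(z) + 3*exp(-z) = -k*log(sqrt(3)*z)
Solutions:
 h(z) = C1 + k*z*log(z) + k*z*(-1 + log(3)/2) - 3*exp(-z)


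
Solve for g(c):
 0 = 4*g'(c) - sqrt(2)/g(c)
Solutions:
 g(c) = -sqrt(C1 + 2*sqrt(2)*c)/2
 g(c) = sqrt(C1 + 2*sqrt(2)*c)/2


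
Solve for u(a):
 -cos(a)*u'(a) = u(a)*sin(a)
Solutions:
 u(a) = C1*cos(a)


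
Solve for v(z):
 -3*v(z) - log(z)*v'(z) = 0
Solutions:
 v(z) = C1*exp(-3*li(z))


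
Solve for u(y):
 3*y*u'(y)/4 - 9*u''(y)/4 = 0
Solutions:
 u(y) = C1 + C2*erfi(sqrt(6)*y/6)


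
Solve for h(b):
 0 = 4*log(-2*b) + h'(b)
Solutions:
 h(b) = C1 - 4*b*log(-b) + 4*b*(1 - log(2))


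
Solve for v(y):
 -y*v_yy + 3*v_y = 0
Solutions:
 v(y) = C1 + C2*y^4


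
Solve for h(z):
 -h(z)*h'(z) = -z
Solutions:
 h(z) = -sqrt(C1 + z^2)
 h(z) = sqrt(C1 + z^2)


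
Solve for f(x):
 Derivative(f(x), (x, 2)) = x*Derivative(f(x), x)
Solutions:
 f(x) = C1 + C2*erfi(sqrt(2)*x/2)


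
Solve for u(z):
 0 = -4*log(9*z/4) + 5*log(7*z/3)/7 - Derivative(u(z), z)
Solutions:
 u(z) = C1 - 23*z*log(z)/7 - 61*z*log(3)/7 + 5*z*log(7)/7 + 23*z/7 + 8*z*log(2)


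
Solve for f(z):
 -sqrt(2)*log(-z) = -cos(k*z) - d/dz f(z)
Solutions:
 f(z) = C1 + sqrt(2)*z*(log(-z) - 1) - Piecewise((sin(k*z)/k, Ne(k, 0)), (z, True))


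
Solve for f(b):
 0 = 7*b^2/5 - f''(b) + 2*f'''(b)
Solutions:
 f(b) = C1 + C2*b + C3*exp(b/2) + 7*b^4/60 + 14*b^3/15 + 28*b^2/5


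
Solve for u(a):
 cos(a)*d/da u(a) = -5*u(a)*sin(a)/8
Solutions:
 u(a) = C1*cos(a)^(5/8)


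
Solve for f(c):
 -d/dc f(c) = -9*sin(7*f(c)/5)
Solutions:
 -9*c + 5*log(cos(7*f(c)/5) - 1)/14 - 5*log(cos(7*f(c)/5) + 1)/14 = C1


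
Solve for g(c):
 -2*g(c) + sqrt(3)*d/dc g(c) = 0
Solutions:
 g(c) = C1*exp(2*sqrt(3)*c/3)


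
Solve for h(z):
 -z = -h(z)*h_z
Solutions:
 h(z) = -sqrt(C1 + z^2)
 h(z) = sqrt(C1 + z^2)


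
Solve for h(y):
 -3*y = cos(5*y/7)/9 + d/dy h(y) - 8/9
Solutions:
 h(y) = C1 - 3*y^2/2 + 8*y/9 - 7*sin(5*y/7)/45


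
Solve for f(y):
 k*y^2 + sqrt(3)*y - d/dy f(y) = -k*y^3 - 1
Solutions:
 f(y) = C1 + k*y^4/4 + k*y^3/3 + sqrt(3)*y^2/2 + y


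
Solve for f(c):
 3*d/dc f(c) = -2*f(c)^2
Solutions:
 f(c) = 3/(C1 + 2*c)


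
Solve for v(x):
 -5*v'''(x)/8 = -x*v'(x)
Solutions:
 v(x) = C1 + Integral(C2*airyai(2*5^(2/3)*x/5) + C3*airybi(2*5^(2/3)*x/5), x)


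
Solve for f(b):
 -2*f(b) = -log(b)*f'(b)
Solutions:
 f(b) = C1*exp(2*li(b))


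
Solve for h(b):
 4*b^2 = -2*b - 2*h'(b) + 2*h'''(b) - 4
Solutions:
 h(b) = C1 + C2*exp(-b) + C3*exp(b) - 2*b^3/3 - b^2/2 - 6*b


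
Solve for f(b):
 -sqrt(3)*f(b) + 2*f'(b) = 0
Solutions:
 f(b) = C1*exp(sqrt(3)*b/2)


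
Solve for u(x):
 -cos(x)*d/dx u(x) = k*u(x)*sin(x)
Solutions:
 u(x) = C1*exp(k*log(cos(x)))


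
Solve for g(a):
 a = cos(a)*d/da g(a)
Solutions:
 g(a) = C1 + Integral(a/cos(a), a)


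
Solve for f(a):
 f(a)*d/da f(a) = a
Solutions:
 f(a) = -sqrt(C1 + a^2)
 f(a) = sqrt(C1 + a^2)


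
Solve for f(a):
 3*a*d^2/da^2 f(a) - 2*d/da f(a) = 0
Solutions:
 f(a) = C1 + C2*a^(5/3)


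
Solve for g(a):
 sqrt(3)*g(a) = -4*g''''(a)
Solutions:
 g(a) = (C1*sin(3^(1/8)*a/2) + C2*cos(3^(1/8)*a/2))*exp(-3^(1/8)*a/2) + (C3*sin(3^(1/8)*a/2) + C4*cos(3^(1/8)*a/2))*exp(3^(1/8)*a/2)


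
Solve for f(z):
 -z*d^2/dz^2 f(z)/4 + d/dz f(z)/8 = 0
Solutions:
 f(z) = C1 + C2*z^(3/2)


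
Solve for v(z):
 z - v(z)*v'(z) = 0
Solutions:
 v(z) = -sqrt(C1 + z^2)
 v(z) = sqrt(C1 + z^2)


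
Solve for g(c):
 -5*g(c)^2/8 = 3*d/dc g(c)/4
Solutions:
 g(c) = 6/(C1 + 5*c)


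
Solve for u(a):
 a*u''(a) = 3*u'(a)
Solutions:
 u(a) = C1 + C2*a^4


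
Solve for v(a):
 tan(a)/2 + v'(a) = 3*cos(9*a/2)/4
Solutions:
 v(a) = C1 + log(cos(a))/2 + sin(9*a/2)/6


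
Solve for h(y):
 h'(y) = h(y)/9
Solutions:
 h(y) = C1*exp(y/9)


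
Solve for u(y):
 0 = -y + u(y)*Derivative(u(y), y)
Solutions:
 u(y) = -sqrt(C1 + y^2)
 u(y) = sqrt(C1 + y^2)


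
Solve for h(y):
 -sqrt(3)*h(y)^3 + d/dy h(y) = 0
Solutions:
 h(y) = -sqrt(2)*sqrt(-1/(C1 + sqrt(3)*y))/2
 h(y) = sqrt(2)*sqrt(-1/(C1 + sqrt(3)*y))/2


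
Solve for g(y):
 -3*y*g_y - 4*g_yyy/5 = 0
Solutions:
 g(y) = C1 + Integral(C2*airyai(-30^(1/3)*y/2) + C3*airybi(-30^(1/3)*y/2), y)


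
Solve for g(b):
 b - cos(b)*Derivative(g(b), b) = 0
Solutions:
 g(b) = C1 + Integral(b/cos(b), b)


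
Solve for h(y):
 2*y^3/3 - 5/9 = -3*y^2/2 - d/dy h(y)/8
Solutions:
 h(y) = C1 - 4*y^4/3 - 4*y^3 + 40*y/9


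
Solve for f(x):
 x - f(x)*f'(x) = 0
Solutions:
 f(x) = -sqrt(C1 + x^2)
 f(x) = sqrt(C1 + x^2)


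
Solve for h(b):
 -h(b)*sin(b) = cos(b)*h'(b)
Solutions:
 h(b) = C1*cos(b)


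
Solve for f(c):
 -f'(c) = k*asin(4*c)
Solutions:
 f(c) = C1 - k*(c*asin(4*c) + sqrt(1 - 16*c^2)/4)


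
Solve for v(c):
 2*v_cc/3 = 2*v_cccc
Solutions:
 v(c) = C1 + C2*c + C3*exp(-sqrt(3)*c/3) + C4*exp(sqrt(3)*c/3)


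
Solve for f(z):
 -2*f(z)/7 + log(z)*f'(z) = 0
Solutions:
 f(z) = C1*exp(2*li(z)/7)


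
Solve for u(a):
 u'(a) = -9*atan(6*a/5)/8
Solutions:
 u(a) = C1 - 9*a*atan(6*a/5)/8 + 15*log(36*a^2 + 25)/32


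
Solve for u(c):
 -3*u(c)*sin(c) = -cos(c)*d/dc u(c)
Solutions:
 u(c) = C1/cos(c)^3


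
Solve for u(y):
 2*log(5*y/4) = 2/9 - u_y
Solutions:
 u(y) = C1 - 2*y*log(y) + y*log(16/25) + 20*y/9


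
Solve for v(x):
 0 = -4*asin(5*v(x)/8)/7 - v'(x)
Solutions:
 Integral(1/asin(5*_y/8), (_y, v(x))) = C1 - 4*x/7


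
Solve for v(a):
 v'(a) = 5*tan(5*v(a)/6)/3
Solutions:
 v(a) = -6*asin(C1*exp(25*a/18))/5 + 6*pi/5
 v(a) = 6*asin(C1*exp(25*a/18))/5


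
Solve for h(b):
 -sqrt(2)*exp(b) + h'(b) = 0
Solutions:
 h(b) = C1 + sqrt(2)*exp(b)


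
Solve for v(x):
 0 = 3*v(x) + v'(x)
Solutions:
 v(x) = C1*exp(-3*x)


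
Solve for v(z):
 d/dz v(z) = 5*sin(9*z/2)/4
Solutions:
 v(z) = C1 - 5*cos(9*z/2)/18


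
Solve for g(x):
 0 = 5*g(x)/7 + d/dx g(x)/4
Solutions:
 g(x) = C1*exp(-20*x/7)


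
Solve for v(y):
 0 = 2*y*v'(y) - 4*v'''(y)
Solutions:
 v(y) = C1 + Integral(C2*airyai(2^(2/3)*y/2) + C3*airybi(2^(2/3)*y/2), y)


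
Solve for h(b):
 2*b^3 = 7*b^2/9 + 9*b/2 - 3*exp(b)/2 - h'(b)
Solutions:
 h(b) = C1 - b^4/2 + 7*b^3/27 + 9*b^2/4 - 3*exp(b)/2


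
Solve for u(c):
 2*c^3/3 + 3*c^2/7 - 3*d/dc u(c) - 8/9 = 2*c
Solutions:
 u(c) = C1 + c^4/18 + c^3/21 - c^2/3 - 8*c/27


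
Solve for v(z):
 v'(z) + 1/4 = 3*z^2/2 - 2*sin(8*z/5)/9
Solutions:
 v(z) = C1 + z^3/2 - z/4 + 5*cos(8*z/5)/36


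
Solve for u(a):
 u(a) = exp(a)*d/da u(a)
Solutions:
 u(a) = C1*exp(-exp(-a))


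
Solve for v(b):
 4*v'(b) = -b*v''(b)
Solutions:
 v(b) = C1 + C2/b^3


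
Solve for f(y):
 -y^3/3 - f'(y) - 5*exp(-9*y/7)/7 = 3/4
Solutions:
 f(y) = C1 - y^4/12 - 3*y/4 + 5*exp(-9*y/7)/9


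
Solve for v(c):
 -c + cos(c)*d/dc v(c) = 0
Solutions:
 v(c) = C1 + Integral(c/cos(c), c)


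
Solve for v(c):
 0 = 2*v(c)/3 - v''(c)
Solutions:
 v(c) = C1*exp(-sqrt(6)*c/3) + C2*exp(sqrt(6)*c/3)


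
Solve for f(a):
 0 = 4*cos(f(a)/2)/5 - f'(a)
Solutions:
 -4*a/5 - log(sin(f(a)/2) - 1) + log(sin(f(a)/2) + 1) = C1


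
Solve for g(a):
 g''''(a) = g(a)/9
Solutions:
 g(a) = C1*exp(-sqrt(3)*a/3) + C2*exp(sqrt(3)*a/3) + C3*sin(sqrt(3)*a/3) + C4*cos(sqrt(3)*a/3)


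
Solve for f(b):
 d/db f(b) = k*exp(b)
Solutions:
 f(b) = C1 + k*exp(b)


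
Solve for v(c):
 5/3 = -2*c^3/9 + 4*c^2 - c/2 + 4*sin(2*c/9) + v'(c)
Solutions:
 v(c) = C1 + c^4/18 - 4*c^3/3 + c^2/4 + 5*c/3 + 18*cos(2*c/9)


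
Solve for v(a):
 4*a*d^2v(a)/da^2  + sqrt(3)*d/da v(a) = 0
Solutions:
 v(a) = C1 + C2*a^(1 - sqrt(3)/4)


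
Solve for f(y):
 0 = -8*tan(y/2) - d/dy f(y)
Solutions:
 f(y) = C1 + 16*log(cos(y/2))


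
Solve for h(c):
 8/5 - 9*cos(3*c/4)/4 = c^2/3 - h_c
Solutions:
 h(c) = C1 + c^3/9 - 8*c/5 + 3*sin(3*c/4)


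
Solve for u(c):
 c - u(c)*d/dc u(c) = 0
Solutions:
 u(c) = -sqrt(C1 + c^2)
 u(c) = sqrt(C1 + c^2)


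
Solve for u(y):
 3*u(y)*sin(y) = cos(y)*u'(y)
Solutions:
 u(y) = C1/cos(y)^3


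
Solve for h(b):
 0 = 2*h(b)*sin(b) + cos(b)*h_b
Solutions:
 h(b) = C1*cos(b)^2


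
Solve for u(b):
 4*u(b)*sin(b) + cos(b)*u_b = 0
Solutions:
 u(b) = C1*cos(b)^4


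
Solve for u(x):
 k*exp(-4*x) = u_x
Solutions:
 u(x) = C1 - k*exp(-4*x)/4


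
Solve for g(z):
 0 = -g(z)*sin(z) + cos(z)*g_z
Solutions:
 g(z) = C1/cos(z)


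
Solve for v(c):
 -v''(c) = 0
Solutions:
 v(c) = C1 + C2*c


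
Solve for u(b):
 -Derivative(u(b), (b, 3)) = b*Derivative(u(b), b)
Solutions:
 u(b) = C1 + Integral(C2*airyai(-b) + C3*airybi(-b), b)


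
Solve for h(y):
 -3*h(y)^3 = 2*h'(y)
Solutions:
 h(y) = -sqrt(-1/(C1 - 3*y))
 h(y) = sqrt(-1/(C1 - 3*y))


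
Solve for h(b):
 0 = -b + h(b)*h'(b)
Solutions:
 h(b) = -sqrt(C1 + b^2)
 h(b) = sqrt(C1 + b^2)


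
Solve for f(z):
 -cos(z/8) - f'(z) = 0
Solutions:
 f(z) = C1 - 8*sin(z/8)


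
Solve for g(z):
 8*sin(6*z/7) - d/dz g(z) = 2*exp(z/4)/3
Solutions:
 g(z) = C1 - 8*exp(z/4)/3 - 28*cos(6*z/7)/3


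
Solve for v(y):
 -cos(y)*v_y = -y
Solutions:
 v(y) = C1 + Integral(y/cos(y), y)


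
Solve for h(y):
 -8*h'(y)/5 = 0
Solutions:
 h(y) = C1


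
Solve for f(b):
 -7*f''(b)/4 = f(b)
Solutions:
 f(b) = C1*sin(2*sqrt(7)*b/7) + C2*cos(2*sqrt(7)*b/7)


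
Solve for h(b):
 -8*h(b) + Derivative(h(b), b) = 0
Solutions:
 h(b) = C1*exp(8*b)


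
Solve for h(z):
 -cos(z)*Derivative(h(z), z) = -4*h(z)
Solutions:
 h(z) = C1*(sin(z)^2 + 2*sin(z) + 1)/(sin(z)^2 - 2*sin(z) + 1)


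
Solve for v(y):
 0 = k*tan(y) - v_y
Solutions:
 v(y) = C1 - k*log(cos(y))


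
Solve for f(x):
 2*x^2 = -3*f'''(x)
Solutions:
 f(x) = C1 + C2*x + C3*x^2 - x^5/90


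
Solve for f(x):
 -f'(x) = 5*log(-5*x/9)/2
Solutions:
 f(x) = C1 - 5*x*log(-x)/2 + x*(-5*log(5)/2 + 5/2 + 5*log(3))


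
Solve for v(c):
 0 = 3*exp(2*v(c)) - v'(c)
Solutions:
 v(c) = log(-sqrt(-1/(C1 + 3*c))) - log(2)/2
 v(c) = log(-1/(C1 + 3*c))/2 - log(2)/2


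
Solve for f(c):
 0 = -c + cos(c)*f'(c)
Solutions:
 f(c) = C1 + Integral(c/cos(c), c)


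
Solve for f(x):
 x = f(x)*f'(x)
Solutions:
 f(x) = -sqrt(C1 + x^2)
 f(x) = sqrt(C1 + x^2)


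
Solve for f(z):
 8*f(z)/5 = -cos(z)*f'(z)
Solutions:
 f(z) = C1*(sin(z) - 1)^(4/5)/(sin(z) + 1)^(4/5)


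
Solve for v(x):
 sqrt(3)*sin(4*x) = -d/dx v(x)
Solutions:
 v(x) = C1 + sqrt(3)*cos(4*x)/4


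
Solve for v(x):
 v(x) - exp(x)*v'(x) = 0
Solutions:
 v(x) = C1*exp(-exp(-x))


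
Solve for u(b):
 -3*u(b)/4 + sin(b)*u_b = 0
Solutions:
 u(b) = C1*(cos(b) - 1)^(3/8)/(cos(b) + 1)^(3/8)


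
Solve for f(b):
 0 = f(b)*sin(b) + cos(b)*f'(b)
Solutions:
 f(b) = C1*cos(b)


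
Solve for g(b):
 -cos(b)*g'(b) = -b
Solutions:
 g(b) = C1 + Integral(b/cos(b), b)


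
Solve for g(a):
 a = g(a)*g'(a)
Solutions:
 g(a) = -sqrt(C1 + a^2)
 g(a) = sqrt(C1 + a^2)


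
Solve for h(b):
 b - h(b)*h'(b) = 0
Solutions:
 h(b) = -sqrt(C1 + b^2)
 h(b) = sqrt(C1 + b^2)


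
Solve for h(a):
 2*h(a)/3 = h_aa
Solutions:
 h(a) = C1*exp(-sqrt(6)*a/3) + C2*exp(sqrt(6)*a/3)


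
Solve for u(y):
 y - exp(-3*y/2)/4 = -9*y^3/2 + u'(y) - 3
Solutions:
 u(y) = C1 + 9*y^4/8 + y^2/2 + 3*y + exp(-3*y/2)/6


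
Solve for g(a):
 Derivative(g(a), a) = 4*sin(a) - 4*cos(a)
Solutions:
 g(a) = C1 - 4*sqrt(2)*sin(a + pi/4)


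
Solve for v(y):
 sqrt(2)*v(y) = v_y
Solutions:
 v(y) = C1*exp(sqrt(2)*y)


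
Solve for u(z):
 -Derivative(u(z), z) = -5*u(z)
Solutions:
 u(z) = C1*exp(5*z)


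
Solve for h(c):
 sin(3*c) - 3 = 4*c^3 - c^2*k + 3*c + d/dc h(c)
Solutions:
 h(c) = C1 - c^4 + c^3*k/3 - 3*c^2/2 - 3*c - cos(3*c)/3


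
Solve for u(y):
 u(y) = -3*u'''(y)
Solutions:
 u(y) = C3*exp(-3^(2/3)*y/3) + (C1*sin(3^(1/6)*y/2) + C2*cos(3^(1/6)*y/2))*exp(3^(2/3)*y/6)


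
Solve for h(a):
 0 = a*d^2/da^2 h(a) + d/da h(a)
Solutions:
 h(a) = C1 + C2*log(a)


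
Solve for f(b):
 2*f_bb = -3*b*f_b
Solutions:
 f(b) = C1 + C2*erf(sqrt(3)*b/2)


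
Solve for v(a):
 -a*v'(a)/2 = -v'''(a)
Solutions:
 v(a) = C1 + Integral(C2*airyai(2^(2/3)*a/2) + C3*airybi(2^(2/3)*a/2), a)


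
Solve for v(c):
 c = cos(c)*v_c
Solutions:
 v(c) = C1 + Integral(c/cos(c), c)


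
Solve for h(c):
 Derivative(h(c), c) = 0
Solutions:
 h(c) = C1


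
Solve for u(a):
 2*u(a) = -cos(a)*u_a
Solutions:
 u(a) = C1*(sin(a) - 1)/(sin(a) + 1)


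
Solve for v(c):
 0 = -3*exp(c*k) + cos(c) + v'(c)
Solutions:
 v(c) = C1 - sin(c) + 3*exp(c*k)/k


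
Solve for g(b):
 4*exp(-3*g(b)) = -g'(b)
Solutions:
 g(b) = log(C1 - 12*b)/3
 g(b) = log((-3^(1/3) - 3^(5/6)*I)*(C1 - 4*b)^(1/3)/2)
 g(b) = log((-3^(1/3) + 3^(5/6)*I)*(C1 - 4*b)^(1/3)/2)


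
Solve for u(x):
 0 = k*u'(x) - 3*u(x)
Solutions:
 u(x) = C1*exp(3*x/k)


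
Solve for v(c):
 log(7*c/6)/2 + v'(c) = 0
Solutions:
 v(c) = C1 - c*log(c)/2 - c*log(7)/2 + c/2 + c*log(6)/2


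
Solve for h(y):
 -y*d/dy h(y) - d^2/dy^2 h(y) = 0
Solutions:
 h(y) = C1 + C2*erf(sqrt(2)*y/2)


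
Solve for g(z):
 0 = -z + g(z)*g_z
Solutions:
 g(z) = -sqrt(C1 + z^2)
 g(z) = sqrt(C1 + z^2)


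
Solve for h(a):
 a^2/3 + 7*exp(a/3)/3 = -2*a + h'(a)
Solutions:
 h(a) = C1 + a^3/9 + a^2 + 7*exp(a/3)


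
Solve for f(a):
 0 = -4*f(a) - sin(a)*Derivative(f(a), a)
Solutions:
 f(a) = C1*(cos(a)^2 + 2*cos(a) + 1)/(cos(a)^2 - 2*cos(a) + 1)


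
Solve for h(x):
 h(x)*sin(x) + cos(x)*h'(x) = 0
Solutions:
 h(x) = C1*cos(x)


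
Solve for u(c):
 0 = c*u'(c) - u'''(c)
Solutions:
 u(c) = C1 + Integral(C2*airyai(c) + C3*airybi(c), c)


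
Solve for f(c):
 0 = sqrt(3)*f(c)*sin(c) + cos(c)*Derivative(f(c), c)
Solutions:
 f(c) = C1*cos(c)^(sqrt(3))


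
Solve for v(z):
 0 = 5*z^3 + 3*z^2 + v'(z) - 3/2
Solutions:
 v(z) = C1 - 5*z^4/4 - z^3 + 3*z/2


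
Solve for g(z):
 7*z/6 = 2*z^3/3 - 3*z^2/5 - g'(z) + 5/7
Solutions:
 g(z) = C1 + z^4/6 - z^3/5 - 7*z^2/12 + 5*z/7


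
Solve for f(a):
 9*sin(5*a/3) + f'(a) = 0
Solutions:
 f(a) = C1 + 27*cos(5*a/3)/5


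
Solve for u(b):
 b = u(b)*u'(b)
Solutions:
 u(b) = -sqrt(C1 + b^2)
 u(b) = sqrt(C1 + b^2)


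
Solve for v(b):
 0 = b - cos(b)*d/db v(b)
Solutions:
 v(b) = C1 + Integral(b/cos(b), b)


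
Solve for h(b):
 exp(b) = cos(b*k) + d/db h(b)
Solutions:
 h(b) = C1 + exp(b) - sin(b*k)/k


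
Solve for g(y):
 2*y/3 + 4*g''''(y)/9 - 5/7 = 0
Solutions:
 g(y) = C1 + C2*y + C3*y^2 + C4*y^3 - y^5/80 + 15*y^4/224


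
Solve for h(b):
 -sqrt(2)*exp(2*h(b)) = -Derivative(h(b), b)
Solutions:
 h(b) = log(-sqrt(-1/(C1 + sqrt(2)*b))) - log(2)/2
 h(b) = log(-1/(C1 + sqrt(2)*b))/2 - log(2)/2


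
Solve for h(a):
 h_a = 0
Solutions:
 h(a) = C1


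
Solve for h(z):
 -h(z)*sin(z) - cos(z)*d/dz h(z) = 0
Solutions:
 h(z) = C1*cos(z)


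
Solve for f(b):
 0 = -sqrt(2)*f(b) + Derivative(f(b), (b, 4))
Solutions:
 f(b) = C1*exp(-2^(1/8)*b) + C2*exp(2^(1/8)*b) + C3*sin(2^(1/8)*b) + C4*cos(2^(1/8)*b)


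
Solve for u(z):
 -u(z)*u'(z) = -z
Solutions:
 u(z) = -sqrt(C1 + z^2)
 u(z) = sqrt(C1 + z^2)


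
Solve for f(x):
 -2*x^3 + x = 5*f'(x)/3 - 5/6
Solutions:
 f(x) = C1 - 3*x^4/10 + 3*x^2/10 + x/2


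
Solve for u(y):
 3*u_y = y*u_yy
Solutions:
 u(y) = C1 + C2*y^4


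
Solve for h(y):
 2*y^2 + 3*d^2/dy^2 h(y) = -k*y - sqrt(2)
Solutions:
 h(y) = C1 + C2*y - k*y^3/18 - y^4/18 - sqrt(2)*y^2/6


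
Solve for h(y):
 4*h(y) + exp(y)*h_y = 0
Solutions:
 h(y) = C1*exp(4*exp(-y))


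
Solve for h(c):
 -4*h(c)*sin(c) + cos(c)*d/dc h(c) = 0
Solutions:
 h(c) = C1/cos(c)^4


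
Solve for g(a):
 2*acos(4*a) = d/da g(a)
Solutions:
 g(a) = C1 + 2*a*acos(4*a) - sqrt(1 - 16*a^2)/2


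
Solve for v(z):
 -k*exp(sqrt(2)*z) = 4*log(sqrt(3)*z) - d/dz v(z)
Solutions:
 v(z) = C1 + sqrt(2)*k*exp(sqrt(2)*z)/2 + 4*z*log(z) + 2*z*(-2 + log(3))


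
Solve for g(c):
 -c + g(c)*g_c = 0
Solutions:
 g(c) = -sqrt(C1 + c^2)
 g(c) = sqrt(C1 + c^2)


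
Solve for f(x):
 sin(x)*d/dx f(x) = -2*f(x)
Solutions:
 f(x) = C1*(cos(x) + 1)/(cos(x) - 1)


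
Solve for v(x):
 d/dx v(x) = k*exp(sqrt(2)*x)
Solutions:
 v(x) = C1 + sqrt(2)*k*exp(sqrt(2)*x)/2


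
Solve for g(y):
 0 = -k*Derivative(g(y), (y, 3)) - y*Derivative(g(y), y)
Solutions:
 g(y) = C1 + Integral(C2*airyai(y*(-1/k)^(1/3)) + C3*airybi(y*(-1/k)^(1/3)), y)


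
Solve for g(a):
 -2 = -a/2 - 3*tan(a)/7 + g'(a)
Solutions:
 g(a) = C1 + a^2/4 - 2*a - 3*log(cos(a))/7


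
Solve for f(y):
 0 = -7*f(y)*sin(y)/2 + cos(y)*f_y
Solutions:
 f(y) = C1/cos(y)^(7/2)


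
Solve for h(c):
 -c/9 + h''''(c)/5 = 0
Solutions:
 h(c) = C1 + C2*c + C3*c^2 + C4*c^3 + c^5/216


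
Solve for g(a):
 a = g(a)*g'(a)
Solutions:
 g(a) = -sqrt(C1 + a^2)
 g(a) = sqrt(C1 + a^2)


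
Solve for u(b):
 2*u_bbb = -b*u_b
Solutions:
 u(b) = C1 + Integral(C2*airyai(-2^(2/3)*b/2) + C3*airybi(-2^(2/3)*b/2), b)


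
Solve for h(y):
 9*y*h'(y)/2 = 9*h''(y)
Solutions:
 h(y) = C1 + C2*erfi(y/2)


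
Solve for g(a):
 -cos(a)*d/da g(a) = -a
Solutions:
 g(a) = C1 + Integral(a/cos(a), a)


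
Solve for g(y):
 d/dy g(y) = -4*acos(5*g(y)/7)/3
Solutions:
 Integral(1/acos(5*_y/7), (_y, g(y))) = C1 - 4*y/3


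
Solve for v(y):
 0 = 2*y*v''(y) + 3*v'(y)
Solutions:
 v(y) = C1 + C2/sqrt(y)


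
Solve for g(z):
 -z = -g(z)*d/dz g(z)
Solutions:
 g(z) = -sqrt(C1 + z^2)
 g(z) = sqrt(C1 + z^2)


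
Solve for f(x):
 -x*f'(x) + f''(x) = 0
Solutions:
 f(x) = C1 + C2*erfi(sqrt(2)*x/2)


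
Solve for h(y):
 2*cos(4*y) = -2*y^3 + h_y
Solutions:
 h(y) = C1 + y^4/2 + sin(4*y)/2


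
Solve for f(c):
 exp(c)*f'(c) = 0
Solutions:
 f(c) = C1


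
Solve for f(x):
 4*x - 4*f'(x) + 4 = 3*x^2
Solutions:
 f(x) = C1 - x^3/4 + x^2/2 + x


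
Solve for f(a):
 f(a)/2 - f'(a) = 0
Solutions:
 f(a) = C1*exp(a/2)


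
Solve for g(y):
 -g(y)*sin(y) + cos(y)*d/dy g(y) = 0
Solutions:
 g(y) = C1/cos(y)


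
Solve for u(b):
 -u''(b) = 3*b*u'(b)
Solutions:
 u(b) = C1 + C2*erf(sqrt(6)*b/2)


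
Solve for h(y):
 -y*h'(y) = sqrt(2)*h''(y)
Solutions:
 h(y) = C1 + C2*erf(2^(1/4)*y/2)


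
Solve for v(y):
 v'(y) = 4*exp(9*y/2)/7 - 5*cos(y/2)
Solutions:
 v(y) = C1 + 8*exp(9*y/2)/63 - 10*sin(y/2)


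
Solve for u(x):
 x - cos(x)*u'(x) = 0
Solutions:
 u(x) = C1 + Integral(x/cos(x), x)


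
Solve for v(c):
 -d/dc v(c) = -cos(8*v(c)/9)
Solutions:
 -c - 9*log(sin(8*v(c)/9) - 1)/16 + 9*log(sin(8*v(c)/9) + 1)/16 = C1


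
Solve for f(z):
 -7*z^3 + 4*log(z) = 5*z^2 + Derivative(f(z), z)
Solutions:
 f(z) = C1 - 7*z^4/4 - 5*z^3/3 + 4*z*log(z) - 4*z


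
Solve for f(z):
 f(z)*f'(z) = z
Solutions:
 f(z) = -sqrt(C1 + z^2)
 f(z) = sqrt(C1 + z^2)


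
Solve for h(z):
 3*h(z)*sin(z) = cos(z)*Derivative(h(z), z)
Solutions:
 h(z) = C1/cos(z)^3


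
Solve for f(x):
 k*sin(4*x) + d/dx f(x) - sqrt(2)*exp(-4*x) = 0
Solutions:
 f(x) = C1 + k*cos(4*x)/4 - sqrt(2)*exp(-4*x)/4


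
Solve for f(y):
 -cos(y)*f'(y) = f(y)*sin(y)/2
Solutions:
 f(y) = C1*sqrt(cos(y))


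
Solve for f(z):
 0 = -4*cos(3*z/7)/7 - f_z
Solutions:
 f(z) = C1 - 4*sin(3*z/7)/3


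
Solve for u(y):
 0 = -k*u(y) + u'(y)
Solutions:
 u(y) = C1*exp(k*y)


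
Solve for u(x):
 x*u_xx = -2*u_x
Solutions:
 u(x) = C1 + C2/x


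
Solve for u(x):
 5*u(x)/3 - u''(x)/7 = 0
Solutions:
 u(x) = C1*exp(-sqrt(105)*x/3) + C2*exp(sqrt(105)*x/3)


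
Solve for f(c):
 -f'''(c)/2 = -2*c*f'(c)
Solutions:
 f(c) = C1 + Integral(C2*airyai(2^(2/3)*c) + C3*airybi(2^(2/3)*c), c)


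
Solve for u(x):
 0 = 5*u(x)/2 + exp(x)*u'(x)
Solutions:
 u(x) = C1*exp(5*exp(-x)/2)


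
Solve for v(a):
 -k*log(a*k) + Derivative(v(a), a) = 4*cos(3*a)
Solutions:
 v(a) = C1 + a*k*(log(a*k) - 1) + 4*sin(3*a)/3


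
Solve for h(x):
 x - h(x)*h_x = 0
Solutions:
 h(x) = -sqrt(C1 + x^2)
 h(x) = sqrt(C1 + x^2)


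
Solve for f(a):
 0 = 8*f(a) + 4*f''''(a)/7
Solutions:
 f(a) = (C1*sin(2^(3/4)*7^(1/4)*a/2) + C2*cos(2^(3/4)*7^(1/4)*a/2))*exp(-2^(3/4)*7^(1/4)*a/2) + (C3*sin(2^(3/4)*7^(1/4)*a/2) + C4*cos(2^(3/4)*7^(1/4)*a/2))*exp(2^(3/4)*7^(1/4)*a/2)


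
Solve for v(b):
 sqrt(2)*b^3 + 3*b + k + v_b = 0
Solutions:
 v(b) = C1 - sqrt(2)*b^4/4 - 3*b^2/2 - b*k


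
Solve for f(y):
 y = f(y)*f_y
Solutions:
 f(y) = -sqrt(C1 + y^2)
 f(y) = sqrt(C1 + y^2)


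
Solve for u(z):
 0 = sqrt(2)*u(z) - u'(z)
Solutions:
 u(z) = C1*exp(sqrt(2)*z)


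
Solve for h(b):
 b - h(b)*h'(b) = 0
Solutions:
 h(b) = -sqrt(C1 + b^2)
 h(b) = sqrt(C1 + b^2)


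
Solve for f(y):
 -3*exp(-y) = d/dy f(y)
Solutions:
 f(y) = C1 + 3*exp(-y)


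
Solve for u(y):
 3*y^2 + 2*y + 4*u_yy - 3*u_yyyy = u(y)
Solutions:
 u(y) = C1*exp(-y) + C2*exp(y) + C3*exp(-sqrt(3)*y/3) + C4*exp(sqrt(3)*y/3) + 3*y^2 + 2*y + 24
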